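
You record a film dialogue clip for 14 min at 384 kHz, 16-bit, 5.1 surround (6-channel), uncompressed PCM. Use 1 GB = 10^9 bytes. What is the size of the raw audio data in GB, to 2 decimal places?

3.87 GB

Duration = 14 min = 840 s.
Bytes = 384,000 samples/s × 840 s × 2 bytes/sample × 6 ch = 3,870,720,000 bytes.
3,870,720,000 / 1,000,000,000 = 3.87 GB.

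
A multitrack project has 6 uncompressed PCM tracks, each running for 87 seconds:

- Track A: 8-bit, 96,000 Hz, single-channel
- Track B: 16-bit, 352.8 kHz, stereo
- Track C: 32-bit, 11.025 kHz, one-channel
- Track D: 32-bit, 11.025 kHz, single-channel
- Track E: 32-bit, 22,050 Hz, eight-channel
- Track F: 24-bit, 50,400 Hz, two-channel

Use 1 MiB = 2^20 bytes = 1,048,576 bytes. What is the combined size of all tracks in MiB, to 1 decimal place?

216.0 MiB

Track A: 96,000 × 87 × 1 × 1 = 8,352,000 bytes.
Track B: 352,800 × 87 × 2 × 2 = 122,774,400 bytes.
Track C: 11,025 × 87 × 4 × 1 = 3,836,700 bytes.
Track D: 11,025 × 87 × 4 × 1 = 3,836,700 bytes.
Track E: 22,050 × 87 × 4 × 8 = 61,387,200 bytes.
Track F: 50,400 × 87 × 3 × 2 = 26,308,800 bytes.
Total = 226,495,800 bytes = 216.0 MiB.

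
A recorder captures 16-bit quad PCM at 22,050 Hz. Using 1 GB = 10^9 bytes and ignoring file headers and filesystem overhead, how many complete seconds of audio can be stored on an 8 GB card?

Uncompressed byte rate = 22,050 × 2 × 4 = 176,400 bytes/s.
Capacity = 8 × 1,000,000,000 = 8,000,000,000 bytes.
8,000,000,000 / 176,400 ≈ 45351.47 s → 45,351 seconds.

45,351 seconds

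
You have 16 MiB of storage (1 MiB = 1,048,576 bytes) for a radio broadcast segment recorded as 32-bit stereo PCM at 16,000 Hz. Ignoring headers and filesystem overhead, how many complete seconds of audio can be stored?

Uncompressed byte rate = 16,000 × 4 × 2 = 128,000 bytes/s.
Capacity = 16 × 1,048,576 = 16,777,216 bytes.
16,777,216 / 128,000 ≈ 131.07 s → 131 seconds.

131 seconds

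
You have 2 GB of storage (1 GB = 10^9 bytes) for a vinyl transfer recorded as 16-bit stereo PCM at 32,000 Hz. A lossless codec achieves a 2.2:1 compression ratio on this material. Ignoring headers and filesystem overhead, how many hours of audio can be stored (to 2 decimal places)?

Uncompressed byte rate = 32,000 × 2 × 2 = 128,000 bytes/s.
After 2.2:1 compression, effective rate ≈ 58181.82 bytes/s.
Capacity = 2 × 1,000,000,000 = 2,000,000,000 bytes.
2,000,000,000 / effective rate ≈ 34375 s → 9.55 hours.

9.55 hours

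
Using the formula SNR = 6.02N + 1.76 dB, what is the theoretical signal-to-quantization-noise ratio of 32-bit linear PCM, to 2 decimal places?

6.02 × 32 + 1.76 = 194.40 dB.

194.40 dB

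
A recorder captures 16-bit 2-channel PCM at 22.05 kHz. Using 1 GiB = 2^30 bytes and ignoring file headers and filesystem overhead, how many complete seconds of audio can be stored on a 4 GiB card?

48,695 seconds

Uncompressed byte rate = 22,050 × 2 × 2 = 88,200 bytes/s.
Capacity = 4 × 1,073,741,824 = 4,294,967,296 bytes.
4,294,967,296 / 88,200 ≈ 48695.77 s → 48,695 seconds.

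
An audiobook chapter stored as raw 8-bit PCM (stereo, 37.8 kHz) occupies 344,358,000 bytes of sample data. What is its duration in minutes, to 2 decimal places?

75.92 minutes

Byte rate = 37,800 × 1 × 2 = 75,600 bytes/s.
Duration = 344,358,000 / 75,600 = 4,555 s.
4,555 s / 60 = 75.92 minutes.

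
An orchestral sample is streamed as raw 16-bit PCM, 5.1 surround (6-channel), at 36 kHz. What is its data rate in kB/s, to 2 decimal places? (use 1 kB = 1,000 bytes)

Bit rate = 36,000 × 16 × 6 = 3,456,000 bits/s.
3,456,000 / 8 = 432,000 B/s = 432.00 kB/s.

432.00 kB/s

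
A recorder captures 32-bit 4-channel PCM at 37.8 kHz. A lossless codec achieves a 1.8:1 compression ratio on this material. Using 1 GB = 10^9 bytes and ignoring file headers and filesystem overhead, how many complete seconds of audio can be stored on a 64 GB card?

Uncompressed byte rate = 37,800 × 4 × 4 = 604,800 bytes/s.
After 1.8:1 compression, effective rate ≈ 336000 bytes/s.
Capacity = 64 × 1,000,000,000 = 64,000,000,000 bytes.
64,000,000,000 / effective rate ≈ 190476.19 s → 190,476 seconds.

190,476 seconds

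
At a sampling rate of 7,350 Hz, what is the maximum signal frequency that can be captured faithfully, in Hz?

Nyquist frequency = sample rate / 2 = 7,350 / 2 = 3,675 Hz.

3,675 Hz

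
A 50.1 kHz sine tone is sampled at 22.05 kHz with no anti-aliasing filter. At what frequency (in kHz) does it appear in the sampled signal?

Nyquist = 22,050/2 = 11,025 Hz; 50,100 Hz exceeds it.
Alias = |50,100 − 2×22,050| = |50,100 − 44,100| = 6,000 Hz = 6 kHz.

6 kHz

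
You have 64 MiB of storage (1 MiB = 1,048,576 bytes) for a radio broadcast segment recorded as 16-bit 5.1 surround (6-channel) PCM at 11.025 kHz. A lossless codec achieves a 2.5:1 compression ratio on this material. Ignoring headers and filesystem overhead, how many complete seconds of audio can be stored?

Uncompressed byte rate = 11,025 × 2 × 6 = 132,300 bytes/s.
After 2.5:1 compression, effective rate ≈ 52920 bytes/s.
Capacity = 64 × 1,048,576 = 67,108,864 bytes.
67,108,864 / effective rate ≈ 1268.12 s → 1,268 seconds.

1,268 seconds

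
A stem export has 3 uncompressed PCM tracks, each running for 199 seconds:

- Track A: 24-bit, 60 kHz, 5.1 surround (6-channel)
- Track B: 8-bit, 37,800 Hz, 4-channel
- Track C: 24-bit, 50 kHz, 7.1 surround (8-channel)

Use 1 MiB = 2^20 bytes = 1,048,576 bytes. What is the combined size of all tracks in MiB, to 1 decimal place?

Track A: 60,000 × 199 × 3 × 6 = 214,920,000 bytes.
Track B: 37,800 × 199 × 1 × 4 = 30,088,800 bytes.
Track C: 50,000 × 199 × 3 × 8 = 238,800,000 bytes.
Total = 483,808,800 bytes = 461.4 MiB.

461.4 MiB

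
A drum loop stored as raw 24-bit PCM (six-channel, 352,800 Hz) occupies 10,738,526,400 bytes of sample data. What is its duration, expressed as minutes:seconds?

28:11

Byte rate = 352,800 × 3 × 6 = 6,350,400 bytes/s.
Duration = 10,738,526,400 / 6,350,400 = 1,691 s.
1,691 s = 28:11.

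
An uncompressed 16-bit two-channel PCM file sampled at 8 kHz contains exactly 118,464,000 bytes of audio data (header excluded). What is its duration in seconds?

3,702 seconds

Byte rate = 8,000 × 2 × 2 = 32,000 bytes/s.
Duration = 118,464,000 / 32,000 = 3,702 s.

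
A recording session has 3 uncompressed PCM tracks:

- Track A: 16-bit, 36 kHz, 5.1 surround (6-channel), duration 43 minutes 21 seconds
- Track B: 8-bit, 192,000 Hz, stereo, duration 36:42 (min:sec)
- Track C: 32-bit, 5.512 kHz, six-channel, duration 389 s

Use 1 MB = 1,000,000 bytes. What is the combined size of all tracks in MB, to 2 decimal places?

2020.66 MB

Track A: 43 minutes 21 seconds = 2,601 s; 36,000 × 2,601 × 2 × 6 = 1,123,632,000 bytes.
Track B: 36:42 (min:sec) = 2,202 s; 192,000 × 2,202 × 1 × 2 = 845,568,000 bytes.
Track C: 5,512 × 389 × 4 × 6 = 51,460,032 bytes.
Total = 2,020,660,032 bytes = 2020.66 MB.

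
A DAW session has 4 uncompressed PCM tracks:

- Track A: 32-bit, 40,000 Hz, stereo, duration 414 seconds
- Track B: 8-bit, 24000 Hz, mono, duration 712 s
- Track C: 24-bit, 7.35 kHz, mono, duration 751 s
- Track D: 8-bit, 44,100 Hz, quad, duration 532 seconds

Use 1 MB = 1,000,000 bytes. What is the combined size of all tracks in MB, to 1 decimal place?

260.0 MB

Track A: 40,000 × 414 × 4 × 2 = 132,480,000 bytes.
Track B: 24,000 × 712 × 1 × 1 = 17,088,000 bytes.
Track C: 7,350 × 751 × 3 × 1 = 16,559,550 bytes.
Track D: 44,100 × 532 × 1 × 4 = 93,844,800 bytes.
Total = 259,972,350 bytes = 260.0 MB.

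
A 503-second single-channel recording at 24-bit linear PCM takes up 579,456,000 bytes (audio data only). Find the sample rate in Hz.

Bytes = sample_rate × seconds × bytes_per_sample × channels.
sample_rate = 579,456,000 / (503 × 3 × 1) = 579,456,000 / 1,509 = 384,000 Hz.

384,000 Hz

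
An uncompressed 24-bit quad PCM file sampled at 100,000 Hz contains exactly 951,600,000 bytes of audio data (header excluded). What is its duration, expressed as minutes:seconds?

13:13

Byte rate = 100,000 × 3 × 4 = 1,200,000 bytes/s.
Duration = 951,600,000 / 1,200,000 = 793 s.
793 s = 13:13.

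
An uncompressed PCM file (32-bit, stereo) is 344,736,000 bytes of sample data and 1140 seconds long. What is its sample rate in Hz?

37,800 Hz

Bytes = sample_rate × seconds × bytes_per_sample × channels.
sample_rate = 344,736,000 / (1,140 × 4 × 2) = 344,736,000 / 9,120 = 37,800 Hz.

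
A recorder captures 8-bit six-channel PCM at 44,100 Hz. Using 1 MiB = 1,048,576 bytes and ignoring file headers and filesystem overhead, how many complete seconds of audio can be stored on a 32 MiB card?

126 seconds

Uncompressed byte rate = 44,100 × 1 × 6 = 264,600 bytes/s.
Capacity = 32 × 1,048,576 = 33,554,432 bytes.
33,554,432 / 264,600 ≈ 126.81 s → 126 seconds.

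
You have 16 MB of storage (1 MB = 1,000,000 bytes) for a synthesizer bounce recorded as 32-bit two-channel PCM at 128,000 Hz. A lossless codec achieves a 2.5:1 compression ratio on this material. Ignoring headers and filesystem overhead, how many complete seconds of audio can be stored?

Uncompressed byte rate = 128,000 × 4 × 2 = 1,024,000 bytes/s.
After 2.5:1 compression, effective rate ≈ 409600 bytes/s.
Capacity = 16 × 1,000,000 = 16,000,000 bytes.
16,000,000 / effective rate ≈ 39.06 s → 39 seconds.

39 seconds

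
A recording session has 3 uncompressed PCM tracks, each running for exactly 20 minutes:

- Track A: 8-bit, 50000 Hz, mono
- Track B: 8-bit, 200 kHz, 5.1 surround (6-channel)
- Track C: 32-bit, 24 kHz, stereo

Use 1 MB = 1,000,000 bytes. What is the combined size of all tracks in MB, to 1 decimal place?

1730.4 MB

exactly 20 minutes = 1,200 s.
Track A: 50,000 × 1,200 × 1 × 1 = 60,000,000 bytes.
Track B: 200,000 × 1,200 × 1 × 6 = 1,440,000,000 bytes.
Track C: 24,000 × 1,200 × 4 × 2 = 230,400,000 bytes.
Total = 1,730,400,000 bytes = 1730.4 MB.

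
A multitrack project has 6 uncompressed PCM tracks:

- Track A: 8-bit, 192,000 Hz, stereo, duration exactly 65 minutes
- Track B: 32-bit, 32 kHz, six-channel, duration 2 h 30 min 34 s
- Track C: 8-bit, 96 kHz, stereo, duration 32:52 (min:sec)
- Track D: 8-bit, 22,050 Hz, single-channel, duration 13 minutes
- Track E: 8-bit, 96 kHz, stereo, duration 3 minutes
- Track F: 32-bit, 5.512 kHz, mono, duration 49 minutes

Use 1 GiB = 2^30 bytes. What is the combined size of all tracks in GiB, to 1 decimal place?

8.3 GiB

Track A: exactly 65 minutes = 3,900 s; 192,000 × 3,900 × 1 × 2 = 1,497,600,000 bytes.
Track B: 2 h 30 min 34 s = 9,034 s; 32,000 × 9,034 × 4 × 6 = 6,938,112,000 bytes.
Track C: 32:52 (min:sec) = 1,972 s; 96,000 × 1,972 × 1 × 2 = 378,624,000 bytes.
Track D: 13 minutes = 780 s; 22,050 × 780 × 1 × 1 = 17,199,000 bytes.
Track E: 3 minutes = 180 s; 96,000 × 180 × 1 × 2 = 34,560,000 bytes.
Track F: 49 minutes = 2,940 s; 5,512 × 2,940 × 4 × 1 = 64,821,120 bytes.
Total = 8,930,916,120 bytes = 8.3 GiB.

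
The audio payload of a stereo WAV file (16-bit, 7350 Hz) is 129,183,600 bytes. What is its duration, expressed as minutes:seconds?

Byte rate = 7,350 × 2 × 2 = 29,400 bytes/s.
Duration = 129,183,600 / 29,400 = 4,394 s.
4,394 s = 73:14.

73:14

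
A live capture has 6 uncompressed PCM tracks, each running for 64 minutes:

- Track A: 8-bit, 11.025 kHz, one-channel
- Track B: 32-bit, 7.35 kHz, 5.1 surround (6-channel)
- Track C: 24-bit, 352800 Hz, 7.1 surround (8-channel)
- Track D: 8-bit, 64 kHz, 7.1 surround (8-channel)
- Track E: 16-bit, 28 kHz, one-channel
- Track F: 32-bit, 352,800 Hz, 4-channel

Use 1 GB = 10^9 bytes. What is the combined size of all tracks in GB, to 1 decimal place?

57.1 GB

64 minutes = 3,840 s.
Track A: 11,025 × 3,840 × 1 × 1 = 42,336,000 bytes.
Track B: 7,350 × 3,840 × 4 × 6 = 677,376,000 bytes.
Track C: 352,800 × 3,840 × 3 × 8 = 32,514,048,000 bytes.
Track D: 64,000 × 3,840 × 1 × 8 = 1,966,080,000 bytes.
Track E: 28,000 × 3,840 × 2 × 1 = 215,040,000 bytes.
Track F: 352,800 × 3,840 × 4 × 4 = 21,676,032,000 bytes.
Total = 57,090,912,000 bytes = 57.1 GB.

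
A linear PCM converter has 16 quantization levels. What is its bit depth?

log2(16) = 4.

4 bits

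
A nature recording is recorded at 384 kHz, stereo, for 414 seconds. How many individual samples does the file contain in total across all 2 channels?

317,952,000 samples

384,000 × 414 s × 2 ch = 317,952,000 samples.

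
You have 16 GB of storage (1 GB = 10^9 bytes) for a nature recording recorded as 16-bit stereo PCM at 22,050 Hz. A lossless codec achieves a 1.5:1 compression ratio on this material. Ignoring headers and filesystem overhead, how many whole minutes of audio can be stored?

4,535 minutes

Uncompressed byte rate = 22,050 × 2 × 2 = 88,200 bytes/s.
After 1.5:1 compression, effective rate ≈ 58800 bytes/s.
Capacity = 16 × 1,000,000,000 = 16,000,000,000 bytes.
16,000,000,000 / effective rate ≈ 272108.84 s → 4,535 minutes.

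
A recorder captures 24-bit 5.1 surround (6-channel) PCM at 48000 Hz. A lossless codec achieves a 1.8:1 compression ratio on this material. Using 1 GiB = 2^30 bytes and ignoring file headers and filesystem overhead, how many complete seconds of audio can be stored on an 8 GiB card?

Uncompressed byte rate = 48,000 × 3 × 6 = 864,000 bytes/s.
After 1.8:1 compression, effective rate ≈ 480000 bytes/s.
Capacity = 8 × 1,073,741,824 = 8,589,934,592 bytes.
8,589,934,592 / effective rate ≈ 17895.7 s → 17,895 seconds.

17,895 seconds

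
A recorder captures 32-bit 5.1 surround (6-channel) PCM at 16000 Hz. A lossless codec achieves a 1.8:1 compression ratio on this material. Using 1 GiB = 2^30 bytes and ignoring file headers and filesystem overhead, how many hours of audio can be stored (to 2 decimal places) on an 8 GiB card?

11.18 hours

Uncompressed byte rate = 16,000 × 4 × 6 = 384,000 bytes/s.
After 1.8:1 compression, effective rate ≈ 213333.33 bytes/s.
Capacity = 8 × 1,073,741,824 = 8,589,934,592 bytes.
8,589,934,592 / effective rate ≈ 40265.32 s → 11.18 hours.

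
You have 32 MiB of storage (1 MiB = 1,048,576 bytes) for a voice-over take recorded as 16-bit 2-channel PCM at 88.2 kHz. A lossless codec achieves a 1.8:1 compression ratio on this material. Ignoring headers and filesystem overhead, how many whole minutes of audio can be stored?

2 minutes

Uncompressed byte rate = 88,200 × 2 × 2 = 352,800 bytes/s.
After 1.8:1 compression, effective rate ≈ 196000 bytes/s.
Capacity = 32 × 1,048,576 = 33,554,432 bytes.
33,554,432 / effective rate ≈ 171.2 s → 2 minutes.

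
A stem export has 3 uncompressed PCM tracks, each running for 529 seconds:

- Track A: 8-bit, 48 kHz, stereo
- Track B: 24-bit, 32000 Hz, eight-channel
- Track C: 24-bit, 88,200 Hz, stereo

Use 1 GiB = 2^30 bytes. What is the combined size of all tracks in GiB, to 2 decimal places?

Track A: 48,000 × 529 × 1 × 2 = 50,784,000 bytes.
Track B: 32,000 × 529 × 3 × 8 = 406,272,000 bytes.
Track C: 88,200 × 529 × 3 × 2 = 279,946,800 bytes.
Total = 737,002,800 bytes = 0.69 GiB.

0.69 GiB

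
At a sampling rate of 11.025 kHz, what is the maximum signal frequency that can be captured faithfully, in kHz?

5.5125 kHz

Nyquist frequency = sample rate / 2 = 11,025 / 2 = 5.5125 kHz.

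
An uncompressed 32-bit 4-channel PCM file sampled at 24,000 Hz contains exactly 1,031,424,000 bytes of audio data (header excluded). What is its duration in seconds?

2,686 seconds

Byte rate = 24,000 × 4 × 4 = 384,000 bytes/s.
Duration = 1,031,424,000 / 384,000 = 2,686 s.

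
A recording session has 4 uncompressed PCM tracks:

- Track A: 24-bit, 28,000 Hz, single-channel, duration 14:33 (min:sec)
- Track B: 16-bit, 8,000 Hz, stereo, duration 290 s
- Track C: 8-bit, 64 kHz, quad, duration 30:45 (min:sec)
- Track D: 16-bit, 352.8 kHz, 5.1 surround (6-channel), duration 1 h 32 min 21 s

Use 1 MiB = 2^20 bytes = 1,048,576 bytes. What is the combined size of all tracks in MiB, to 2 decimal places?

22900.88 MiB

Track A: 14:33 (min:sec) = 873 s; 28,000 × 873 × 3 × 1 = 73,332,000 bytes.
Track B: 8,000 × 290 × 2 × 2 = 9,280,000 bytes.
Track C: 30:45 (min:sec) = 1,845 s; 64,000 × 1,845 × 1 × 4 = 472,320,000 bytes.
Track D: 1 h 32 min 21 s = 5,541 s; 352,800 × 5,541 × 2 × 6 = 23,458,377,600 bytes.
Total = 24,013,309,600 bytes = 22900.88 MiB.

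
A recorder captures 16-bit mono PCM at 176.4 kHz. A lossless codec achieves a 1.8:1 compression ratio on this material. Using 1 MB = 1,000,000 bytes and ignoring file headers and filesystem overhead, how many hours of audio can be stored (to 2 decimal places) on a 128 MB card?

Uncompressed byte rate = 176,400 × 2 × 1 = 352,800 bytes/s.
After 1.8:1 compression, effective rate ≈ 196000 bytes/s.
Capacity = 128 × 1,000,000 = 128,000,000 bytes.
128,000,000 / effective rate ≈ 653.06 s → 0.18 hours.

0.18 hours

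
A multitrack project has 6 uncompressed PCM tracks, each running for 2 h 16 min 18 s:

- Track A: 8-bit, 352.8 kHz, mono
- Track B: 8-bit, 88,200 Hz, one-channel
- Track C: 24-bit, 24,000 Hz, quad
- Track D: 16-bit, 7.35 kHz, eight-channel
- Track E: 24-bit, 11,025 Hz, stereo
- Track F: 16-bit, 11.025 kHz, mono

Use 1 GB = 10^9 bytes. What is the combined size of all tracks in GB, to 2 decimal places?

7.64 GB

2 h 16 min 18 s = 8,178 s.
Track A: 352,800 × 8,178 × 1 × 1 = 2,885,198,400 bytes.
Track B: 88,200 × 8,178 × 1 × 1 = 721,299,600 bytes.
Track C: 24,000 × 8,178 × 3 × 4 = 2,355,264,000 bytes.
Track D: 7,350 × 8,178 × 2 × 8 = 961,732,800 bytes.
Track E: 11,025 × 8,178 × 3 × 2 = 540,974,700 bytes.
Track F: 11,025 × 8,178 × 2 × 1 = 180,324,900 bytes.
Total = 7,644,794,400 bytes = 7.64 GB.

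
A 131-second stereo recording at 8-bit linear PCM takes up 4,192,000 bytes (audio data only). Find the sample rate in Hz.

Bytes = sample_rate × seconds × bytes_per_sample × channels.
sample_rate = 4,192,000 / (131 × 1 × 2) = 4,192,000 / 262 = 16,000 Hz.

16,000 Hz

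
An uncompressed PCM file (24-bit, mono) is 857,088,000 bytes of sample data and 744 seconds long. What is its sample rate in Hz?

384,000 Hz

Bytes = sample_rate × seconds × bytes_per_sample × channels.
sample_rate = 857,088,000 / (744 × 3 × 1) = 857,088,000 / 2,232 = 384,000 Hz.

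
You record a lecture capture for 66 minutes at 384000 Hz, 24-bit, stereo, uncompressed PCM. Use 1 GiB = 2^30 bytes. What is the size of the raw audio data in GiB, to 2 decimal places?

Duration = 66 minutes = 3,960 s.
Bytes = 384,000 samples/s × 3,960 s × 3 bytes/sample × 2 ch = 9,123,840,000 bytes.
9,123,840,000 / 1,073,741,824 = 8.50 GiB.

8.50 GiB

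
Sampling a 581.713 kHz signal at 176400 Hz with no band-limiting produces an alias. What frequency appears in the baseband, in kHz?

Nyquist = 176,400/2 = 88,200 Hz; 581,713 Hz exceeds it.
Alias = |581,713 − 3×176,400| = |581,713 − 529,200| = 52,513 Hz = 52.513 kHz.

52.513 kHz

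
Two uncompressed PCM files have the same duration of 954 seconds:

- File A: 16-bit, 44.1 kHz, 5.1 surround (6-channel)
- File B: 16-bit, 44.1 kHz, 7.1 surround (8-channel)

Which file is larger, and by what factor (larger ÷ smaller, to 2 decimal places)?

File A: 44,100 × 2 × 6 = 529,200 bytes/s.
File B: 44,100 × 2 × 8 = 705,600 bytes/s.
File B is larger; ratio = 673,142,400 / 504,856,800 = 1.33.

File B, by a factor of 1.33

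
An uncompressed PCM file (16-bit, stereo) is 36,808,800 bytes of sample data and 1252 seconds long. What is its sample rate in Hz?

Bytes = sample_rate × seconds × bytes_per_sample × channels.
sample_rate = 36,808,800 / (1,252 × 2 × 2) = 36,808,800 / 5,008 = 7,350 Hz.

7,350 Hz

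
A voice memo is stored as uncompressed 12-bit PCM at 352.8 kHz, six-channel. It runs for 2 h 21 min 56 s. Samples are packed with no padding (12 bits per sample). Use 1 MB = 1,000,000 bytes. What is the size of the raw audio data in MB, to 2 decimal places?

Duration = 2 h 21 min 56 s = 8,516 s.
Bits = 352,800 × 8,516 × 12 × 6 = 216,320,025,600 bits = 27,040,003,200 bytes.
27,040,003,200 / 1,000,000 = 27040.00 MB.

27040.00 MB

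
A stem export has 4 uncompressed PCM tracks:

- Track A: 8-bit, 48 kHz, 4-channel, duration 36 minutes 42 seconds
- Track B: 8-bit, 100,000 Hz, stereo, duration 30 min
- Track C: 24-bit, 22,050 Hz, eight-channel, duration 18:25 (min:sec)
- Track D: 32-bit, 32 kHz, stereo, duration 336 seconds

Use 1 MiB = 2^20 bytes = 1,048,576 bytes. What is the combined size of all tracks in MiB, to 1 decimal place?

Track A: 36 minutes 42 seconds = 2,202 s; 48,000 × 2,202 × 1 × 4 = 422,784,000 bytes.
Track B: 30 min = 1,800 s; 100,000 × 1,800 × 1 × 2 = 360,000,000 bytes.
Track C: 18:25 (min:sec) = 1,105 s; 22,050 × 1,105 × 3 × 8 = 584,766,000 bytes.
Track D: 32,000 × 336 × 4 × 2 = 86,016,000 bytes.
Total = 1,453,566,000 bytes = 1386.2 MiB.

1386.2 MiB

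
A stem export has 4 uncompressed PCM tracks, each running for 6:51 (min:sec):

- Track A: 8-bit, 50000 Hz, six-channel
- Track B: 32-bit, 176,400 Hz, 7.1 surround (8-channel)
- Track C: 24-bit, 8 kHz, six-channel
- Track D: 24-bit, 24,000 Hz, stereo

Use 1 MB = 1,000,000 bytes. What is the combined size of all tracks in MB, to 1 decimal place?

6:51 (min:sec) = 411 s.
Track A: 50,000 × 411 × 1 × 6 = 123,300,000 bytes.
Track B: 176,400 × 411 × 4 × 8 = 2,320,012,800 bytes.
Track C: 8,000 × 411 × 3 × 6 = 59,184,000 bytes.
Track D: 24,000 × 411 × 3 × 2 = 59,184,000 bytes.
Total = 2,561,680,800 bytes = 2561.7 MB.

2561.7 MB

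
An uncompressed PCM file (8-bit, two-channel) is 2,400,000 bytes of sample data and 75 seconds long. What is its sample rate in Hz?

Bytes = sample_rate × seconds × bytes_per_sample × channels.
sample_rate = 2,400,000 / (75 × 1 × 2) = 2,400,000 / 150 = 16,000 Hz.

16,000 Hz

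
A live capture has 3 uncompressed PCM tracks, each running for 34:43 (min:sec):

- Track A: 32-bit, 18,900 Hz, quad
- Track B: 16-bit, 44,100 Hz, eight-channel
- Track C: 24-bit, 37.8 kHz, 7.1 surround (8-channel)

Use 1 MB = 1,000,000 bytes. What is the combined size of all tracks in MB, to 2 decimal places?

34:43 (min:sec) = 2,083 s.
Track A: 18,900 × 2,083 × 4 × 4 = 629,899,200 bytes.
Track B: 44,100 × 2,083 × 2 × 8 = 1,469,764,800 bytes.
Track C: 37,800 × 2,083 × 3 × 8 = 1,889,697,600 bytes.
Total = 3,989,361,600 bytes = 3989.36 MB.

3989.36 MB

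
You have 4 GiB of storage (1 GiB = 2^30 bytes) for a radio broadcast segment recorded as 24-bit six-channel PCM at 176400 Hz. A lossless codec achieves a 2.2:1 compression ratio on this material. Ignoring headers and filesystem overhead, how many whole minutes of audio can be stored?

49 minutes

Uncompressed byte rate = 176,400 × 3 × 6 = 3,175,200 bytes/s.
After 2.2:1 compression, effective rate ≈ 1443272.73 bytes/s.
Capacity = 4 × 1,073,741,824 = 4,294,967,296 bytes.
4,294,967,296 / effective rate ≈ 2975.85 s → 49 minutes.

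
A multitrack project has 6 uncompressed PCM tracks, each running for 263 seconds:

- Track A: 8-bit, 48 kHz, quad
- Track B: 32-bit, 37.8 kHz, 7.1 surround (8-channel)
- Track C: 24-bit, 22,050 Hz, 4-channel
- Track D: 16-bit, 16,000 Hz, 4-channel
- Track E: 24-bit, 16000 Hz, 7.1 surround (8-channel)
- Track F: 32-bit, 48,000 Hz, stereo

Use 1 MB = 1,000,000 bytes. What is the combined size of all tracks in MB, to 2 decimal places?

Track A: 48,000 × 263 × 1 × 4 = 50,496,000 bytes.
Track B: 37,800 × 263 × 4 × 8 = 318,124,800 bytes.
Track C: 22,050 × 263 × 3 × 4 = 69,589,800 bytes.
Track D: 16,000 × 263 × 2 × 4 = 33,664,000 bytes.
Track E: 16,000 × 263 × 3 × 8 = 100,992,000 bytes.
Track F: 48,000 × 263 × 4 × 2 = 100,992,000 bytes.
Total = 673,858,600 bytes = 673.86 MB.

673.86 MB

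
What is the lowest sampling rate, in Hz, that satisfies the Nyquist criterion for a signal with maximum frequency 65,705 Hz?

Minimum sample rate = 2 × 65,705 Hz = 131,410 Hz.

131,410 Hz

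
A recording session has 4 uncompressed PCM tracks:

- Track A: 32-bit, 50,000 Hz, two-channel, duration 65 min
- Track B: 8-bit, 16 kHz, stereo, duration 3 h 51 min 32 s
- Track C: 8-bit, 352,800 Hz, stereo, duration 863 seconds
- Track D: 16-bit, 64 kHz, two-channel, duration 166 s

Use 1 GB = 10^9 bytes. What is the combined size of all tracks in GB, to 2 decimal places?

2.66 GB

Track A: 65 min = 3,900 s; 50,000 × 3,900 × 4 × 2 = 1,560,000,000 bytes.
Track B: 3 h 51 min 32 s = 13,892 s; 16,000 × 13,892 × 1 × 2 = 444,544,000 bytes.
Track C: 352,800 × 863 × 1 × 2 = 608,932,800 bytes.
Track D: 64,000 × 166 × 2 × 2 = 42,496,000 bytes.
Total = 2,655,972,800 bytes = 2.66 GB.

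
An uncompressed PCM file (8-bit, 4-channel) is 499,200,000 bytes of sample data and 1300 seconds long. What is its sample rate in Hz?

96,000 Hz

Bytes = sample_rate × seconds × bytes_per_sample × channels.
sample_rate = 499,200,000 / (1,300 × 1 × 4) = 499,200,000 / 5,200 = 96,000 Hz.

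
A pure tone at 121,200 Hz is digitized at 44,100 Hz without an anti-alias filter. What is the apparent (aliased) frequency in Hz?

Nyquist = 44,100/2 = 22,050 Hz; 121,200 Hz exceeds it.
Alias = |121,200 − 3×44,100| = |121,200 − 132,300| = 11,100 Hz.

11,100 Hz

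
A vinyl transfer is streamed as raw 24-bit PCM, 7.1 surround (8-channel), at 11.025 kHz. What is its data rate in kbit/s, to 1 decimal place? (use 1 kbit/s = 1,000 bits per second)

Bit rate = 11,025 × 24 × 8 = 2,116,800 bits/s.
= 2116.8 kbit/s.

2116.8 kbit/s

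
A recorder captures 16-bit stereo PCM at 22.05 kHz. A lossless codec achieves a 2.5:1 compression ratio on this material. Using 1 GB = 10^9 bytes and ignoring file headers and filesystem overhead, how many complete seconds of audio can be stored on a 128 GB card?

3,628,117 seconds

Uncompressed byte rate = 22,050 × 2 × 2 = 88,200 bytes/s.
After 2.5:1 compression, effective rate ≈ 35280 bytes/s.
Capacity = 128 × 1,000,000,000 = 128,000,000,000 bytes.
128,000,000,000 / effective rate ≈ 3628117.91 s → 3,628,117 seconds.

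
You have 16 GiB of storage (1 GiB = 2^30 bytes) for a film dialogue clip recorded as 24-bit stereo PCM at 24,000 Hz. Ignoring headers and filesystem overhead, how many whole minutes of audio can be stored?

Uncompressed byte rate = 24,000 × 3 × 2 = 144,000 bytes/s.
Capacity = 16 × 1,073,741,824 = 17,179,869,184 bytes.
17,179,869,184 / 144,000 ≈ 119304.65 s → 1,988 minutes.

1,988 minutes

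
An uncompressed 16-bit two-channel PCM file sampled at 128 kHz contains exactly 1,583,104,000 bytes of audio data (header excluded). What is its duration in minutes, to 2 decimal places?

Byte rate = 128,000 × 2 × 2 = 512,000 bytes/s.
Duration = 1,583,104,000 / 512,000 = 3,092 s.
3,092 s / 60 = 51.53 minutes.

51.53 minutes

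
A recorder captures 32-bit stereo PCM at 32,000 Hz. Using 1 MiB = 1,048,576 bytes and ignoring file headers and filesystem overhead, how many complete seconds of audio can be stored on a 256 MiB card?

1,048 seconds

Uncompressed byte rate = 32,000 × 4 × 2 = 256,000 bytes/s.
Capacity = 256 × 1,048,576 = 268,435,456 bytes.
268,435,456 / 256,000 ≈ 1048.58 s → 1,048 seconds.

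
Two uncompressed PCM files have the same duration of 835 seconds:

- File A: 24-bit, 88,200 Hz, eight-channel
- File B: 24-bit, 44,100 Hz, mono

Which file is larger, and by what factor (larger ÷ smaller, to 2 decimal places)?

File A: 88,200 × 3 × 8 = 2,116,800 bytes/s.
File B: 44,100 × 3 × 1 = 132,300 bytes/s.
File A is larger; ratio = 1,767,528,000 / 110,470,500 = 16.00.

File A, by a factor of 16.00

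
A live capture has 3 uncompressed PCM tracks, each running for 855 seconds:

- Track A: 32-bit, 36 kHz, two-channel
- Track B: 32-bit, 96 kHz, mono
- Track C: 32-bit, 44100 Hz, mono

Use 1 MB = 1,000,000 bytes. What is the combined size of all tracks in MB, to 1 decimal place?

725.4 MB

Track A: 36,000 × 855 × 4 × 2 = 246,240,000 bytes.
Track B: 96,000 × 855 × 4 × 1 = 328,320,000 bytes.
Track C: 44,100 × 855 × 4 × 1 = 150,822,000 bytes.
Total = 725,382,000 bytes = 725.4 MB.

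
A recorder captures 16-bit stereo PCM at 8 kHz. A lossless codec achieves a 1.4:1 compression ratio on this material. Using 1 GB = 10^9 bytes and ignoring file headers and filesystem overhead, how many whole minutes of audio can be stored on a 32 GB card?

Uncompressed byte rate = 8,000 × 2 × 2 = 32,000 bytes/s.
After 1.4:1 compression, effective rate ≈ 22857.14 bytes/s.
Capacity = 32 × 1,000,000,000 = 32,000,000,000 bytes.
32,000,000,000 / effective rate ≈ 1400000 s → 23,333 minutes.

23,333 minutes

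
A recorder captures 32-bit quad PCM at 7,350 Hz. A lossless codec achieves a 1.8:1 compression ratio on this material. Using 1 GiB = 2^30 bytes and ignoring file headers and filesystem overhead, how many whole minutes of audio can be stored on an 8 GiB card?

2,191 minutes

Uncompressed byte rate = 7,350 × 4 × 4 = 117,600 bytes/s.
After 1.8:1 compression, effective rate ≈ 65333.33 bytes/s.
Capacity = 8 × 1,073,741,824 = 8,589,934,592 bytes.
8,589,934,592 / effective rate ≈ 131478.59 s → 2,191 minutes.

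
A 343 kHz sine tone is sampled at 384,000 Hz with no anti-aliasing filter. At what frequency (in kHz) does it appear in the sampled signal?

41 kHz

Nyquist = 384,000/2 = 192,000 Hz; 343,000 Hz exceeds it.
Alias = |343,000 − 1×384,000| = |343,000 − 384,000| = 41,000 Hz = 41 kHz.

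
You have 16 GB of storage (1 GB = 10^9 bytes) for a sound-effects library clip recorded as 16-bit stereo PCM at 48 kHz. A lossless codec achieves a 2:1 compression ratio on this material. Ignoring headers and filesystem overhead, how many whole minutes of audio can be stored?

Uncompressed byte rate = 48,000 × 2 × 2 = 192,000 bytes/s.
After 2:1 compression, effective rate ≈ 96000 bytes/s.
Capacity = 16 × 1,000,000,000 = 16,000,000,000 bytes.
16,000,000,000 / effective rate ≈ 166666.67 s → 2,777 minutes.

2,777 minutes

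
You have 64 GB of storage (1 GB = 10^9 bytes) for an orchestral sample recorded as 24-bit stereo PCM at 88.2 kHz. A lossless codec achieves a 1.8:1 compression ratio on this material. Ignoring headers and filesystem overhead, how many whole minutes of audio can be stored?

3,628 minutes

Uncompressed byte rate = 88,200 × 3 × 2 = 529,200 bytes/s.
After 1.8:1 compression, effective rate ≈ 294000 bytes/s.
Capacity = 64 × 1,000,000,000 = 64,000,000,000 bytes.
64,000,000,000 / effective rate ≈ 217687.07 s → 3,628 minutes.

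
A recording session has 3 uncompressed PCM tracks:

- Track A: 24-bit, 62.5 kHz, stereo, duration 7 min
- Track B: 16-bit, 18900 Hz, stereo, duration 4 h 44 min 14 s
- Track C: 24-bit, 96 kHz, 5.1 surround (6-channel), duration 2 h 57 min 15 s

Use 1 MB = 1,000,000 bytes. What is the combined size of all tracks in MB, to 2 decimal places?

19824.06 MB

Track A: 7 min = 420 s; 62,500 × 420 × 3 × 2 = 157,500,000 bytes.
Track B: 4 h 44 min 14 s = 17,054 s; 18,900 × 17,054 × 2 × 2 = 1,289,282,400 bytes.
Track C: 2 h 57 min 15 s = 10,635 s; 96,000 × 10,635 × 3 × 6 = 18,377,280,000 bytes.
Total = 19,824,062,400 bytes = 19824.06 MB.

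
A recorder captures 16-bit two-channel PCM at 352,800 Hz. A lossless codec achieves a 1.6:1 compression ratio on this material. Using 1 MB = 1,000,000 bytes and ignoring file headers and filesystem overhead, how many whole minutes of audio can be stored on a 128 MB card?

2 minutes

Uncompressed byte rate = 352,800 × 2 × 2 = 1,411,200 bytes/s.
After 1.6:1 compression, effective rate ≈ 882000 bytes/s.
Capacity = 128 × 1,000,000 = 128,000,000 bytes.
128,000,000 / effective rate ≈ 145.12 s → 2 minutes.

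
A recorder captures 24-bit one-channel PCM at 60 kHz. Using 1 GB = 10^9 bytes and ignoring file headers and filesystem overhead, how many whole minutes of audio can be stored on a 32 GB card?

2,962 minutes

Uncompressed byte rate = 60,000 × 3 × 1 = 180,000 bytes/s.
Capacity = 32 × 1,000,000,000 = 32,000,000,000 bytes.
32,000,000,000 / 180,000 ≈ 177777.78 s → 2,962 minutes.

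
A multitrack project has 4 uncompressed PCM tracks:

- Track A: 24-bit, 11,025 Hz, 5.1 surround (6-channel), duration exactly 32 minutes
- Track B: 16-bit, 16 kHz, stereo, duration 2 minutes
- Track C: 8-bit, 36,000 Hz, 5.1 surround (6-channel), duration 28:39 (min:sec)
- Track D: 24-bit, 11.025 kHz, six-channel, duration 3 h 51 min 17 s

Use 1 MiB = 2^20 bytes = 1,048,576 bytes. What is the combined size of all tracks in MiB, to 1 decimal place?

Track A: exactly 32 minutes = 1,920 s; 11,025 × 1,920 × 3 × 6 = 381,024,000 bytes.
Track B: 2 minutes = 120 s; 16,000 × 120 × 2 × 2 = 7,680,000 bytes.
Track C: 28:39 (min:sec) = 1,719 s; 36,000 × 1,719 × 1 × 6 = 371,304,000 bytes.
Track D: 3 h 51 min 17 s = 13,877 s; 11,025 × 13,877 × 3 × 6 = 2,753,890,650 bytes.
Total = 3,513,898,650 bytes = 3351.1 MiB.

3351.1 MiB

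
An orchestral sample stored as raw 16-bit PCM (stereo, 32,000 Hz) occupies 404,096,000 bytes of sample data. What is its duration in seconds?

3,157 seconds

Byte rate = 32,000 × 2 × 2 = 128,000 bytes/s.
Duration = 404,096,000 / 128,000 = 3,157 s.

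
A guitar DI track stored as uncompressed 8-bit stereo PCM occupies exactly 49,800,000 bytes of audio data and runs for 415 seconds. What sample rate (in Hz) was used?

60,000 Hz

Bytes = sample_rate × seconds × bytes_per_sample × channels.
sample_rate = 49,800,000 / (415 × 1 × 2) = 49,800,000 / 830 = 60,000 Hz.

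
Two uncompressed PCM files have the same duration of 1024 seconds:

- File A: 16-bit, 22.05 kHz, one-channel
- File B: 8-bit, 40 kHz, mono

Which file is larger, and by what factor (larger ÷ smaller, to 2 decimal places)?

File A, by a factor of 1.10

File A: 22,050 × 2 × 1 = 44,100 bytes/s.
File B: 40,000 × 1 × 1 = 40,000 bytes/s.
File A is larger; ratio = 45,158,400 / 40,960,000 = 1.10.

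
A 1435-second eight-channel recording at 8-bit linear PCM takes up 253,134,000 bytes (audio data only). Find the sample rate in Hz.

22,050 Hz

Bytes = sample_rate × seconds × bytes_per_sample × channels.
sample_rate = 253,134,000 / (1,435 × 1 × 8) = 253,134,000 / 11,480 = 22,050 Hz.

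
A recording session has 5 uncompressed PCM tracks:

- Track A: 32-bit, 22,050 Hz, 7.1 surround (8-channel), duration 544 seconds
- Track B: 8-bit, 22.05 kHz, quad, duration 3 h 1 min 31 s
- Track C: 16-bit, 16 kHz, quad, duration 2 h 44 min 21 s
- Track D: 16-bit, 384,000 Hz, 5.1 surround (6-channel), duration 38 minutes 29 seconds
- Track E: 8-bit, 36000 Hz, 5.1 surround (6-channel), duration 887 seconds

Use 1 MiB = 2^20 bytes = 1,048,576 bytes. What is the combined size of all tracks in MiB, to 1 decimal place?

12815.6 MiB

Track A: 22,050 × 544 × 4 × 8 = 383,846,400 bytes.
Track B: 3 h 1 min 31 s = 10,891 s; 22,050 × 10,891 × 1 × 4 = 960,586,200 bytes.
Track C: 2 h 44 min 21 s = 9,861 s; 16,000 × 9,861 × 2 × 4 = 1,262,208,000 bytes.
Track D: 38 minutes 29 seconds = 2,309 s; 384,000 × 2,309 × 2 × 6 = 10,639,872,000 bytes.
Track E: 36,000 × 887 × 1 × 6 = 191,592,000 bytes.
Total = 13,438,104,600 bytes = 12815.6 MiB.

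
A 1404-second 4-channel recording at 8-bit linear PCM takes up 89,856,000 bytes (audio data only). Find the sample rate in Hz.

16,000 Hz

Bytes = sample_rate × seconds × bytes_per_sample × channels.
sample_rate = 89,856,000 / (1,404 × 1 × 4) = 89,856,000 / 5,616 = 16,000 Hz.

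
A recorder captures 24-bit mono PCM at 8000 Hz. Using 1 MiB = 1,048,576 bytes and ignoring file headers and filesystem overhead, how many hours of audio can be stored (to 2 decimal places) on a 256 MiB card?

3.11 hours

Uncompressed byte rate = 8,000 × 3 × 1 = 24,000 bytes/s.
Capacity = 256 × 1,048,576 = 268,435,456 bytes.
268,435,456 / 24,000 ≈ 11184.81 s → 3.11 hours.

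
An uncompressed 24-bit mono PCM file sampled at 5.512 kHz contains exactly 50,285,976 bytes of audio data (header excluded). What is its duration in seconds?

3,041 seconds

Byte rate = 5,512 × 3 × 1 = 16,536 bytes/s.
Duration = 50,285,976 / 16,536 = 3,041 s.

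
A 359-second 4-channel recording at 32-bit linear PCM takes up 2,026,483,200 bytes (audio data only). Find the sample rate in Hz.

352,800 Hz

Bytes = sample_rate × seconds × bytes_per_sample × channels.
sample_rate = 2,026,483,200 / (359 × 4 × 4) = 2,026,483,200 / 5,744 = 352,800 Hz.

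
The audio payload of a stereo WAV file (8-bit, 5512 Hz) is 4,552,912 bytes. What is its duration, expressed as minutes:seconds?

Byte rate = 5,512 × 1 × 2 = 11,024 bytes/s.
Duration = 4,552,912 / 11,024 = 413 s.
413 s = 6:53.

6:53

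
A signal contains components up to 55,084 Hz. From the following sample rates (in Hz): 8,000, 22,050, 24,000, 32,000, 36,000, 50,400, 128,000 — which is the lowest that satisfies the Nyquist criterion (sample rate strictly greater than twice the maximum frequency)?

128,000 Hz

Need sample rate > 2 × 55,084 = 110,168 Hz.
Lowest listed rate above 110,168 Hz is 128,000 Hz.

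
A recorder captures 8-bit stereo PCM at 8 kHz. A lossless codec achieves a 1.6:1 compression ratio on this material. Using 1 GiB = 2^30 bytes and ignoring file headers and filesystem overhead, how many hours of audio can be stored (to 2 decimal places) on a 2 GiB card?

59.65 hours

Uncompressed byte rate = 8,000 × 1 × 2 = 16,000 bytes/s.
After 1.6:1 compression, effective rate ≈ 10000 bytes/s.
Capacity = 2 × 1,073,741,824 = 2,147,483,648 bytes.
2,147,483,648 / effective rate ≈ 214748.36 s → 59.65 hours.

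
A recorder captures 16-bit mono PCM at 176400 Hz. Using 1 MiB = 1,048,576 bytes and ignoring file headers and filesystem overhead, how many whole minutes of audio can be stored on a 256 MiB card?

12 minutes

Uncompressed byte rate = 176,400 × 2 × 1 = 352,800 bytes/s.
Capacity = 256 × 1,048,576 = 268,435,456 bytes.
268,435,456 / 352,800 ≈ 760.87 s → 12 minutes.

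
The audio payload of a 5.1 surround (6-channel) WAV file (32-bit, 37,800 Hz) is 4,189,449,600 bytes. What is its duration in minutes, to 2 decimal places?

Byte rate = 37,800 × 4 × 6 = 907,200 bytes/s.
Duration = 4,189,449,600 / 907,200 = 4,618 s.
4,618 s / 60 = 76.97 minutes.

76.97 minutes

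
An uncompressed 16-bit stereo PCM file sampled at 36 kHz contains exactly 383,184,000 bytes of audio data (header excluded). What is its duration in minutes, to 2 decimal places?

Byte rate = 36,000 × 2 × 2 = 144,000 bytes/s.
Duration = 383,184,000 / 144,000 = 2,661 s.
2,661 s / 60 = 44.35 minutes.

44.35 minutes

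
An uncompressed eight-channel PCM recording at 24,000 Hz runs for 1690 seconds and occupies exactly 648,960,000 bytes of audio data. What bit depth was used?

Bytes per sample = 648,960,000 / (24,000 × 1,690 × 8) = 648,960,000 / 324,480,000 = 2.
Bit depth = 2 × 8 = 16 bits.

16 bits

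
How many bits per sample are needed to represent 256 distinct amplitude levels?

log2(256) = 8.

8 bits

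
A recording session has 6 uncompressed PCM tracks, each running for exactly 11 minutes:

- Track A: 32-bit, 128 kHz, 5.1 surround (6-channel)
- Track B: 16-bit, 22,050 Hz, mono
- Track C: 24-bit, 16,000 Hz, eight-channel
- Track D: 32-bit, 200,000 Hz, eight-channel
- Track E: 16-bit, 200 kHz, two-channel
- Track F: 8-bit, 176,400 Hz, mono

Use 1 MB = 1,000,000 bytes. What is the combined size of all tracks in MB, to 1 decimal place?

exactly 11 minutes = 660 s.
Track A: 128,000 × 660 × 4 × 6 = 2,027,520,000 bytes.
Track B: 22,050 × 660 × 2 × 1 = 29,106,000 bytes.
Track C: 16,000 × 660 × 3 × 8 = 253,440,000 bytes.
Track D: 200,000 × 660 × 4 × 8 = 4,224,000,000 bytes.
Track E: 200,000 × 660 × 2 × 2 = 528,000,000 bytes.
Track F: 176,400 × 660 × 1 × 1 = 116,424,000 bytes.
Total = 7,178,490,000 bytes = 7178.5 MB.

7178.5 MB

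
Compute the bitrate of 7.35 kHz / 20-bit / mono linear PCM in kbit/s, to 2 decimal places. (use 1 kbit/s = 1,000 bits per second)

Bit rate = 7,350 × 20 × 1 = 147,000 bits/s.
= 147.00 kbit/s.

147.00 kbit/s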